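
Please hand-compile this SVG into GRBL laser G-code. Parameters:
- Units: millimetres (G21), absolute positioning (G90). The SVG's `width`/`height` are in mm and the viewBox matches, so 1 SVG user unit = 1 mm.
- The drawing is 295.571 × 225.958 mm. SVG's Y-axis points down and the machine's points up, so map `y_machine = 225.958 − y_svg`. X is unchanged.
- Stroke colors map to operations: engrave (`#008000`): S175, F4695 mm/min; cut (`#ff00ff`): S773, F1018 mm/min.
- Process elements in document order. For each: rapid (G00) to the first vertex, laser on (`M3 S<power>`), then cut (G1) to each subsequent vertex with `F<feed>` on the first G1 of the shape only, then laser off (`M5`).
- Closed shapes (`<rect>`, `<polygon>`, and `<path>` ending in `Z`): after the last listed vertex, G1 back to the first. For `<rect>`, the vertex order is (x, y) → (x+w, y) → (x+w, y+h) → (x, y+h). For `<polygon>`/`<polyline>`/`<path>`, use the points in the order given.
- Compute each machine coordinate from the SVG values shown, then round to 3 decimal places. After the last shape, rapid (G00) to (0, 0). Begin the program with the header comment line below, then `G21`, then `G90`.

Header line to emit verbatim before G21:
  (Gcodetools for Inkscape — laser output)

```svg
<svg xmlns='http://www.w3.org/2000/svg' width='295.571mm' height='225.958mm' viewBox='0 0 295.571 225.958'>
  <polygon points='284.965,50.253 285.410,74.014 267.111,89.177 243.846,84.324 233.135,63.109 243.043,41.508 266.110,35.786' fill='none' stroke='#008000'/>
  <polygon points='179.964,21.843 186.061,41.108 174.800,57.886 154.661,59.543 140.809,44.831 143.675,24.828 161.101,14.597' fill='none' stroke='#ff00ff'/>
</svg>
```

viewBox `0 0 295.571 225.958` with mm width/height → 1 unit = 1 mm. Flip: y_m = 225.958 − y_svg.

**Shape 1** — `<polygon>` regular polygon, stroke `#008000` → engrave (S175, F4695). Machine vertices: (284.965,175.705) → (285.410,151.944) → (267.111,136.781) → (243.846,141.634) → (233.135,162.849) → (243.043,184.450) → (266.110,190.172) → (284.965,175.705). Closed: final G1 returns to the first vertex.

**Shape 2** — `<polygon>` regular polygon, stroke `#ff00ff` → cut (S773, F1018). Machine vertices: (179.964,204.115) → (186.061,184.850) → (174.800,168.072) → (154.661,166.415) → (140.809,181.127) → (143.675,201.130) → (161.101,211.361) → (179.964,204.115). Closed: final G1 returns to the first vertex.

(Gcodetools for Inkscape — laser output)
G21
G90
G00 X284.965 Y175.705
M3 S175
G1 X285.410 Y151.944 F4695
G1 X267.111 Y136.781
G1 X243.846 Y141.634
G1 X233.135 Y162.849
G1 X243.043 Y184.450
G1 X266.110 Y190.172
G1 X284.965 Y175.705
M5
G00 X179.964 Y204.115
M3 S773
G1 X186.061 Y184.850 F1018
G1 X174.800 Y168.072
G1 X154.661 Y166.415
G1 X140.809 Y181.127
G1 X143.675 Y201.130
G1 X161.101 Y211.361
G1 X179.964 Y204.115
M5
G00 X0.000 Y0.000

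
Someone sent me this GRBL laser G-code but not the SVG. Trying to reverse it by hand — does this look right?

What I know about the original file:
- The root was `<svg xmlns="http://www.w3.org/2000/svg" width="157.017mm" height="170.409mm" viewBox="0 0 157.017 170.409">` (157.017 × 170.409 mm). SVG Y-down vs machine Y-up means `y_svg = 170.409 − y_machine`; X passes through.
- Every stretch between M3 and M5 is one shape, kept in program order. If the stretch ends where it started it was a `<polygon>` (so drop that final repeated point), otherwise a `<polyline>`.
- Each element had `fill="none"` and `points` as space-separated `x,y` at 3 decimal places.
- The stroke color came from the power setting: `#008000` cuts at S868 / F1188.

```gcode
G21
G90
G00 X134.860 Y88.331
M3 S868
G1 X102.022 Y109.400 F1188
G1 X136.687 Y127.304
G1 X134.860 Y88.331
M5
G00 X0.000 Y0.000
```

Each laser-on run becomes one SVG element. Flip Y back into SVG space with y_svg = 170.409 − y_machine. Every run uses S868, so all elements get stroke `#008000` (cut).

Run 1: The run returns to its start, so emit a `<polygon>` with points (Y-flipped): 134.860,82.078 102.022,61.009 136.687,43.105.

<svg xmlns="http://www.w3.org/2000/svg" width="157.017mm" height="170.409mm" viewBox="0 0 157.017 170.409">
  <polygon points="134.860,82.078 102.022,61.009 136.687,43.105" fill="none" stroke="#008000"/>
</svg>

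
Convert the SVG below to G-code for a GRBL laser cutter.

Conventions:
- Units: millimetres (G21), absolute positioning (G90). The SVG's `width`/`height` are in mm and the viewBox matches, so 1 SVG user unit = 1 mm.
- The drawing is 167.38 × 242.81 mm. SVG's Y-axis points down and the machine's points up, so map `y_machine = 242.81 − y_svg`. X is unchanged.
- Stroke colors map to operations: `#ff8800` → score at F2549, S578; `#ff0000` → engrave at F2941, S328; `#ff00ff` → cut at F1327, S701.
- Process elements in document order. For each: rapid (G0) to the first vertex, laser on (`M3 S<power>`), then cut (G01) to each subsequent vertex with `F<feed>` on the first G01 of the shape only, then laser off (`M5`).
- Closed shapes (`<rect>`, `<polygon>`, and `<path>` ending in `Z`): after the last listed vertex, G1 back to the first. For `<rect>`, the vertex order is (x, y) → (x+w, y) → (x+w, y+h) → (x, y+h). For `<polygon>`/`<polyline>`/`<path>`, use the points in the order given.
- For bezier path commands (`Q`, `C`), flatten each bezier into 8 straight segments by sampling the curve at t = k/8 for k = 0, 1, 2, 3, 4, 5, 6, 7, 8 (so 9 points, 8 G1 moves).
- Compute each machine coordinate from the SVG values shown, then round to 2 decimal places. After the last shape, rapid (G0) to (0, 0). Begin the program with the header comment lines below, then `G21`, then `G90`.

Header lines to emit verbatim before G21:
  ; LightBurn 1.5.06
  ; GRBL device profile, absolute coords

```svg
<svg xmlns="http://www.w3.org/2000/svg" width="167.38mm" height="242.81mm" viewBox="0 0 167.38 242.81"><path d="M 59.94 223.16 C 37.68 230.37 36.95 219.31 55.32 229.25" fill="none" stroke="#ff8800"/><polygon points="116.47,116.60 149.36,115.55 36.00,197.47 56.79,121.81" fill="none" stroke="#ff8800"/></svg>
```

; LightBurn 1.5.06
; GRBL device profile, absolute coords
G21
G90
G0 X59.94 Y19.65
M3 S578
G01 X52.60 Y17.73 F2549
G01 X47.24 Y17.05
G01 X43.85 Y17.18
G01 X42.39 Y17.63
G01 X42.84 Y17.95
G01 X45.16 Y17.69
G01 X49.33 Y16.38
G01 X55.32 Y13.56
M5
G0 X116.47 Y126.21
M3 S578
G01 X149.36 Y127.26 F2549
G01 X36.00 Y45.34
G01 X56.79 Y121.00
G01 X116.47 Y126.21
M5
G0 X0.00 Y0.00

1 u = 1 mm; y_m = 242.81 − y.

[1] `<path>` cubic bezier, #ff8800→score S578 F2549: (59.94,19.65) → (52.60,17.73) → (47.24,17.05) → (43.85,17.18) → (42.39,17.63) → (42.84,17.95) → (45.16,17.69) → (49.33,16.38) → (55.32,13.56)

[2] `<polygon>` closed polygon, #ff8800→score S578 F2549: (116.47,126.21) → (149.36,127.26) → (36.00,45.34) → (56.79,121.00) → (116.47,126.21) (closed)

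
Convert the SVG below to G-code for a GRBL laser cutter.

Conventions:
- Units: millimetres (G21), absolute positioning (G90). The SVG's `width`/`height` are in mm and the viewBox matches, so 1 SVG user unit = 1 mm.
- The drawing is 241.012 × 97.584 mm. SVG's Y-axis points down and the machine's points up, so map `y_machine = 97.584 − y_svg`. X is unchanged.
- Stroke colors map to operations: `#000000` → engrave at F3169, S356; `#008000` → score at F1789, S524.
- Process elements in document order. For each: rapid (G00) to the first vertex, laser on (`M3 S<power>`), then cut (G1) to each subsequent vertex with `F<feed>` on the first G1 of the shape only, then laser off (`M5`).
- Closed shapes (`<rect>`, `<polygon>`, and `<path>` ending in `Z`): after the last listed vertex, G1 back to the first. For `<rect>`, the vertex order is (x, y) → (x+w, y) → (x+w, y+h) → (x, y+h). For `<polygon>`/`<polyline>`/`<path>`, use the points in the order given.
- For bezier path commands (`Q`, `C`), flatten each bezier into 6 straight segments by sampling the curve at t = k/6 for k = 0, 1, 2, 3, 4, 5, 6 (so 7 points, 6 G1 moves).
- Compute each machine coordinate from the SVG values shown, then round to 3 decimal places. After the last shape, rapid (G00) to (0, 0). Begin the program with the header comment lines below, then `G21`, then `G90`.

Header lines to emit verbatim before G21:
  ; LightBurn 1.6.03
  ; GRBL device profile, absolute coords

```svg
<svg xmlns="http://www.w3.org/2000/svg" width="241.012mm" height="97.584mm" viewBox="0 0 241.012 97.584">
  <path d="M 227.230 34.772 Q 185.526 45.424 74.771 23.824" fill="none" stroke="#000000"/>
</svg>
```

; LightBurn 1.6.03
; GRBL device profile, absolute coords
G21
G90
G00 X227.230 Y62.812
M3 S356
G1 X211.411 Y60.157 F3169
G1 X191.755 Y59.294
G1 X168.263 Y60.223
G1 X140.935 Y62.944
G1 X109.771 Y67.456
G1 X74.771 Y73.760
M5
G00 X0.000 Y0.000

Since the viewBox matches the mm dimensions, user units are millimetres directly. The only transform is the Y-flip y_m = 97.584 − y_svg.

Shape 1 is a quadratic bezier drawn with `<path>`. Its stroke #000000 means engrave at S356, F3169. After flipping Y the toolpath is (227.230,62.812) → (211.411,60.157) → (191.755,59.294) → (168.263,60.223) → (140.935,62.944) → (109.771,67.456) → (74.771,73.760).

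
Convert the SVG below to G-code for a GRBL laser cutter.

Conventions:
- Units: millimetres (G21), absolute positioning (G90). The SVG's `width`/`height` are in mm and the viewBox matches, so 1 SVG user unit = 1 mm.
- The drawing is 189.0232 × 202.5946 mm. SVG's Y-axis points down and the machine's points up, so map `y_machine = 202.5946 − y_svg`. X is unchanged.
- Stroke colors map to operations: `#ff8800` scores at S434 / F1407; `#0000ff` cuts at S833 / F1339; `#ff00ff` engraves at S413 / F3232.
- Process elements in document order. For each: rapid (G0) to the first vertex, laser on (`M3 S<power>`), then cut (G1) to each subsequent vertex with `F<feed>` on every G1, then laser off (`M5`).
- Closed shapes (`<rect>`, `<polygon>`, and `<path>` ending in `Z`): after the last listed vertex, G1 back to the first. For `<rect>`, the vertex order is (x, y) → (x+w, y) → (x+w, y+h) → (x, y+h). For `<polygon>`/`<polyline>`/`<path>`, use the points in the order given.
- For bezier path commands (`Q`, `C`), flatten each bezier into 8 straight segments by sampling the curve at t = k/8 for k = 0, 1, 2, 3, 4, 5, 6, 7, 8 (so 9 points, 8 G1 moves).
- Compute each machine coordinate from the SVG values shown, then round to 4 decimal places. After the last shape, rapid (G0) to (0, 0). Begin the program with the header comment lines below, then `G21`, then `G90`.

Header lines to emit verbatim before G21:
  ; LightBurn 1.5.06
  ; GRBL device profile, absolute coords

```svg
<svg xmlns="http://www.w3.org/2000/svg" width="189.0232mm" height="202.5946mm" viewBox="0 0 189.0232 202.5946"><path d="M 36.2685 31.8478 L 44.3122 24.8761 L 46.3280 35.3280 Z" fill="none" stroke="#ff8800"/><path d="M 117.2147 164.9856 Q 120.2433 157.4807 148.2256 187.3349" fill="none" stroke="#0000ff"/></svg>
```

; LightBurn 1.5.06
; GRBL device profile, absolute coords
G21
G90
G0 X36.2685 Y170.7468
M3 S434
G1 X44.3122 Y177.7185 F1407
G1 X46.3280 Y167.2666 F1407
G1 X36.2685 Y170.7468 F1407
M5
G0 X117.2147 Y37.6090
M3 S833
G1 X118.3618 Y38.9015 F1339
G1 X120.2886 Y39.0265 F1339
G1 X122.9953 Y37.9841 F1339
G1 X126.4817 Y35.7741 F1339
G1 X130.7480 Y32.3967 F1339
G1 X135.7941 Y27.8519 F1339
G1 X141.6199 Y22.1395 F1339
G1 X148.2256 Y15.2597 F1339
M5
G0 X0.0000 Y0.0000

Since the viewBox matches the mm dimensions, user units are millimetres directly. The only transform is the Y-flip y_m = 202.5946 − y_svg.

Shape 1 is a regular polygon drawn with `<path>`. Its stroke #ff8800 means score at S434, F1407. After flipping Y the toolpath is (36.2685,170.7468) → (44.3122,177.7185) → (46.3280,167.2666) → (36.2685,170.7468), returning to the start.

Shape 2 is a quadratic bezier drawn with `<path>`. Its stroke #0000ff means cut at S833, F1339. After flipping Y the toolpath is (117.2147,37.6090) → (118.3618,38.9015) → (120.2886,39.0265) → (122.9953,37.9841) → (126.4817,35.7741) → (130.7480,32.3967) → (135.7941,27.8519) → (141.6199,22.1395) → (148.2256,15.2597).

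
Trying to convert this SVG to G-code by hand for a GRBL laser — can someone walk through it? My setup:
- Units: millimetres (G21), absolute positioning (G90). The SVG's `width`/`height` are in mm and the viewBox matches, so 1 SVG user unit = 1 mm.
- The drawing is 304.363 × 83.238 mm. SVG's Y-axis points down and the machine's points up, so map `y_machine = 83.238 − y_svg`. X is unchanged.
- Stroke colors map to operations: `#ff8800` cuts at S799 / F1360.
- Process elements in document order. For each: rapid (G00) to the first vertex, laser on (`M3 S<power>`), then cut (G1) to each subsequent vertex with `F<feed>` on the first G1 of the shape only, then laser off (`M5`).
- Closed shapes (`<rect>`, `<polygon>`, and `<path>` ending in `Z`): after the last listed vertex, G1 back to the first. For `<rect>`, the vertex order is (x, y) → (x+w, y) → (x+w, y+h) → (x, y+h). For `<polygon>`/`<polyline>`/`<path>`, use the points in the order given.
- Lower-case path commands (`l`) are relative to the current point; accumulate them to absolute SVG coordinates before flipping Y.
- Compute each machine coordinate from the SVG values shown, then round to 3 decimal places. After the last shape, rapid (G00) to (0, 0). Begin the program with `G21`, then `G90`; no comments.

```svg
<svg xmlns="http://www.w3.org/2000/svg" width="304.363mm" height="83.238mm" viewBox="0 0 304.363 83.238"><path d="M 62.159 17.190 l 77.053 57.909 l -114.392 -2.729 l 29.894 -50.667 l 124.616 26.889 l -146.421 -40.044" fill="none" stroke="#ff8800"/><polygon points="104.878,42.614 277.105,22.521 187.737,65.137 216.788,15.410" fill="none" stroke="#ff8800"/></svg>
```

Since the viewBox matches the mm dimensions, user units are millimetres directly. The only transform is the Y-flip y_m = 83.238 − y_svg.

Shape 1 is a open polyline drawn with `<path>`. Its stroke #ff8800 means cut at S799, F1360. After flipping Y the toolpath is (62.159,66.048) → (139.212,8.139) → (24.820,10.868) → (54.714,61.535) → (179.330,34.646) → (32.909,74.690).

Shape 2 is a closed polygon drawn with `<polygon>`. Its stroke #ff8800 means cut at S799, F1360. After flipping Y the toolpath is (104.878,40.624) → (277.105,60.717) → (187.737,18.101) → (216.788,67.828) → (104.878,40.624), returning to the start.

G21
G90
G00 X62.159 Y66.048
M3 S799
G1 X139.212 Y8.139 F1360
G1 X24.820 Y10.868
G1 X54.714 Y61.535
G1 X179.330 Y34.646
G1 X32.909 Y74.690
M5
G00 X104.878 Y40.624
M3 S799
G1 X277.105 Y60.717 F1360
G1 X187.737 Y18.101
G1 X216.788 Y67.828
G1 X104.878 Y40.624
M5
G00 X0.000 Y0.000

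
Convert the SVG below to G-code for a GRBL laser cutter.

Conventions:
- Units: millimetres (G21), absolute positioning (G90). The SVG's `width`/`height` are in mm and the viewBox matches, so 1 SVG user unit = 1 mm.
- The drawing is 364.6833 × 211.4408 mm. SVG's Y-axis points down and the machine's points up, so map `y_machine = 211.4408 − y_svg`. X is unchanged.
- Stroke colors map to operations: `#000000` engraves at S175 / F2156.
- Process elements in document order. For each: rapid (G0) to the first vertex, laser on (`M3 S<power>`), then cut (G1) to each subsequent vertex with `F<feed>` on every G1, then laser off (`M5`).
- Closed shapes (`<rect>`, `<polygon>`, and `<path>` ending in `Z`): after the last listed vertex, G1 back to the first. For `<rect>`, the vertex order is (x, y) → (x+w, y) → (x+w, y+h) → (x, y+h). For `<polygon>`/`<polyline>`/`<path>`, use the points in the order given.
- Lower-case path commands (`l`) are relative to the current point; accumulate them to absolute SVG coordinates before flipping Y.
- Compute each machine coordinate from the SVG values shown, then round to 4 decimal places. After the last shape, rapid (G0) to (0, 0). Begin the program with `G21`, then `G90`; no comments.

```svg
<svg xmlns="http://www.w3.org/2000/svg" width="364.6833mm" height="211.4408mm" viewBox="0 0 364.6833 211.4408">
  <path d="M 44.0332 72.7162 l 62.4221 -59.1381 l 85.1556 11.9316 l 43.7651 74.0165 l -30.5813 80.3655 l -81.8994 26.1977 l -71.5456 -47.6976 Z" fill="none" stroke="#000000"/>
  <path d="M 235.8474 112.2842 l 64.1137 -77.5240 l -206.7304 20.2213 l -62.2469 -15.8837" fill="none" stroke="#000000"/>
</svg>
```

G21
G90
G0 X44.0332 Y138.7246
M3 S175
G1 X106.4553 Y197.8627 F2156
G1 X191.6109 Y185.9311 F2156
G1 X235.3760 Y111.9146 F2156
G1 X204.7947 Y31.5491 F2156
G1 X122.8953 Y5.3514 F2156
G1 X51.3497 Y53.0490 F2156
G1 X44.0332 Y138.7246 F2156
M5
G0 X235.8474 Y99.1566
M3 S175
G1 X299.9611 Y176.6806 F2156
G1 X93.2307 Y156.4593 F2156
G1 X30.9838 Y172.3430 F2156
M5
G0 X0.0000 Y0.0000

1 u = 1 mm; y_m = 211.4408 − y.

[1] `<path>` regular polygon, #000000→engrave S175 F2156: (44.0332,138.7246) → (106.4553,197.8627) → (191.6109,185.9311) → (235.3760,111.9146) → (204.7947,31.5491) → (122.8953,5.3514) → (51.3497,53.0490) → (44.0332,138.7246) (closed)

[2] `<path>` open polyline, #000000→engrave S175 F2156: (235.8474,99.1566) → (299.9611,176.6806) → (93.2307,156.4593) → (30.9838,172.3430)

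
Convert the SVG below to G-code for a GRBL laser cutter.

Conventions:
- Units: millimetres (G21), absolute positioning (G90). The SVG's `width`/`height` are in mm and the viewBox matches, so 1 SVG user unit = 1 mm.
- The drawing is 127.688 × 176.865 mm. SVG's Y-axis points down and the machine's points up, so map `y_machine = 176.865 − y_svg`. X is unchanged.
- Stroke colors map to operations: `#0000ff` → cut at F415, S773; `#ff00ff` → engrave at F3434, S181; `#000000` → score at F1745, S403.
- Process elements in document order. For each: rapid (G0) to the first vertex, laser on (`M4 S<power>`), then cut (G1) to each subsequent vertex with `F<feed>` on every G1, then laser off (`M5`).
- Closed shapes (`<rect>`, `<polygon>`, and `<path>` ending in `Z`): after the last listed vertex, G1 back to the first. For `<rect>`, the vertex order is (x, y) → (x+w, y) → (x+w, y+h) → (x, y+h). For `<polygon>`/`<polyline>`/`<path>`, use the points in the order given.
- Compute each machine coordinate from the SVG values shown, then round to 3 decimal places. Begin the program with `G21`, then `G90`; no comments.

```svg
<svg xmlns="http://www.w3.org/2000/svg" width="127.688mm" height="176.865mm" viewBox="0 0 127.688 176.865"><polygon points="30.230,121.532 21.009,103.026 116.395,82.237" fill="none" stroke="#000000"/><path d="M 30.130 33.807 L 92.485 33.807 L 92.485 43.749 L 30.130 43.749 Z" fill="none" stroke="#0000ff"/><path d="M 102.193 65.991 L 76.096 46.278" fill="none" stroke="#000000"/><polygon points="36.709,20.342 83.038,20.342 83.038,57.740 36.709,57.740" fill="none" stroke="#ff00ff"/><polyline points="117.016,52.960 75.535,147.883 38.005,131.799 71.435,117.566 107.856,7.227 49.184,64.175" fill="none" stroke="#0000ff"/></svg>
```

G21
G90
G0 X30.230 Y55.333
M4 S403
G1 X21.009 Y73.839 F1745
G1 X116.395 Y94.628 F1745
G1 X30.230 Y55.333 F1745
M5
G0 X30.130 Y143.058
M4 S773
G1 X92.485 Y143.058 F415
G1 X92.485 Y133.116 F415
G1 X30.130 Y133.116 F415
G1 X30.130 Y143.058 F415
M5
G0 X102.193 Y110.874
M4 S403
G1 X76.096 Y130.587 F1745
M5
G0 X36.709 Y156.523
M4 S181
G1 X83.038 Y156.523 F3434
G1 X83.038 Y119.125 F3434
G1 X36.709 Y119.125 F3434
G1 X36.709 Y156.523 F3434
M5
G0 X117.016 Y123.905
M4 S773
G1 X75.535 Y28.982 F415
G1 X38.005 Y45.066 F415
G1 X71.435 Y59.299 F415
G1 X107.856 Y169.638 F415
G1 X49.184 Y112.690 F415
M5

1 u = 1 mm; y_m = 176.865 − y.

[1] `<polygon>` closed polygon, #000000→score S403 F1745: (30.230,55.333) → (21.009,73.839) → (116.395,94.628) → (30.230,55.333) (closed)

[2] `<path>` rectangle, #0000ff→cut S773 F415: (30.130,143.058) → (92.485,143.058) → (92.485,133.116) → (30.130,133.116) → (30.130,143.058) (closed)

[3] `<path>` line segment, #000000→score S403 F1745: (102.193,110.874) → (76.096,130.587)

[4] `<polygon>` rectangle, #ff00ff→engrave S181 F3434: (36.709,156.523) → (83.038,156.523) → (83.038,119.125) → (36.709,119.125) → (36.709,156.523) (closed)

[5] `<polyline>` open polyline, #0000ff→cut S773 F415: (117.016,123.905) → (75.535,28.982) → (38.005,45.066) → (71.435,59.299) → (107.856,169.638) → (49.184,112.690)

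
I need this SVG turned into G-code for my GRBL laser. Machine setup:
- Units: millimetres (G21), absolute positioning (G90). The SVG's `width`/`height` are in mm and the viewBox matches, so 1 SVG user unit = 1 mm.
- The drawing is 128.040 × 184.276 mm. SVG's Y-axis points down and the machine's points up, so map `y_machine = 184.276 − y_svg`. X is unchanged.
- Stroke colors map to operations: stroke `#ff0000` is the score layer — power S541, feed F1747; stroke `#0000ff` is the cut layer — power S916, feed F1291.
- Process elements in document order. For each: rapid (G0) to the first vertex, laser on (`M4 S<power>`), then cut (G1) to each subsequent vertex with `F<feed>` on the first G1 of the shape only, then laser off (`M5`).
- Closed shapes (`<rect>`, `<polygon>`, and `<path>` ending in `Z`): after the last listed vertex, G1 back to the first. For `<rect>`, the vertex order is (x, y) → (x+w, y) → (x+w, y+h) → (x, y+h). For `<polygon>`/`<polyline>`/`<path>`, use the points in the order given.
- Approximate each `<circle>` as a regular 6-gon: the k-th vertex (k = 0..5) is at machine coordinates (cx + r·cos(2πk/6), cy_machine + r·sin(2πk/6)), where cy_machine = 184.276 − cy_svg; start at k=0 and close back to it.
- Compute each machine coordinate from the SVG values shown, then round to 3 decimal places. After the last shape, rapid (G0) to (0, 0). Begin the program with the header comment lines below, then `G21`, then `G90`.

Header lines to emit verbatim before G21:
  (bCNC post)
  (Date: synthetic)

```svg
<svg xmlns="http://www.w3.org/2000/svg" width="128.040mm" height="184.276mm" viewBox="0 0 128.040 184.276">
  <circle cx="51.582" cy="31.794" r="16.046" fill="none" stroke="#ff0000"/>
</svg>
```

viewBox `0 0 128.040 184.276` with mm width/height → 1 unit = 1 mm. Flip: y_m = 184.276 − y_svg.

**Shape 1** — `<circle>` circle, stroke `#ff0000` → score (S541, F1747). Machine vertices: (67.628,152.482) → (59.605,166.378) → (43.559,166.378) → (35.536,152.482) → (43.559,138.586) → (59.605,138.586) → (67.628,152.482). Closed: final G1 returns to the first vertex.

(bCNC post)
(Date: synthetic)
G21
G90
G0 X67.628 Y152.482
M4 S541
G1 X59.605 Y166.378 F1747
G1 X43.559 Y166.378
G1 X35.536 Y152.482
G1 X43.559 Y138.586
G1 X59.605 Y138.586
G1 X67.628 Y152.482
M5
G0 X0.000 Y0.000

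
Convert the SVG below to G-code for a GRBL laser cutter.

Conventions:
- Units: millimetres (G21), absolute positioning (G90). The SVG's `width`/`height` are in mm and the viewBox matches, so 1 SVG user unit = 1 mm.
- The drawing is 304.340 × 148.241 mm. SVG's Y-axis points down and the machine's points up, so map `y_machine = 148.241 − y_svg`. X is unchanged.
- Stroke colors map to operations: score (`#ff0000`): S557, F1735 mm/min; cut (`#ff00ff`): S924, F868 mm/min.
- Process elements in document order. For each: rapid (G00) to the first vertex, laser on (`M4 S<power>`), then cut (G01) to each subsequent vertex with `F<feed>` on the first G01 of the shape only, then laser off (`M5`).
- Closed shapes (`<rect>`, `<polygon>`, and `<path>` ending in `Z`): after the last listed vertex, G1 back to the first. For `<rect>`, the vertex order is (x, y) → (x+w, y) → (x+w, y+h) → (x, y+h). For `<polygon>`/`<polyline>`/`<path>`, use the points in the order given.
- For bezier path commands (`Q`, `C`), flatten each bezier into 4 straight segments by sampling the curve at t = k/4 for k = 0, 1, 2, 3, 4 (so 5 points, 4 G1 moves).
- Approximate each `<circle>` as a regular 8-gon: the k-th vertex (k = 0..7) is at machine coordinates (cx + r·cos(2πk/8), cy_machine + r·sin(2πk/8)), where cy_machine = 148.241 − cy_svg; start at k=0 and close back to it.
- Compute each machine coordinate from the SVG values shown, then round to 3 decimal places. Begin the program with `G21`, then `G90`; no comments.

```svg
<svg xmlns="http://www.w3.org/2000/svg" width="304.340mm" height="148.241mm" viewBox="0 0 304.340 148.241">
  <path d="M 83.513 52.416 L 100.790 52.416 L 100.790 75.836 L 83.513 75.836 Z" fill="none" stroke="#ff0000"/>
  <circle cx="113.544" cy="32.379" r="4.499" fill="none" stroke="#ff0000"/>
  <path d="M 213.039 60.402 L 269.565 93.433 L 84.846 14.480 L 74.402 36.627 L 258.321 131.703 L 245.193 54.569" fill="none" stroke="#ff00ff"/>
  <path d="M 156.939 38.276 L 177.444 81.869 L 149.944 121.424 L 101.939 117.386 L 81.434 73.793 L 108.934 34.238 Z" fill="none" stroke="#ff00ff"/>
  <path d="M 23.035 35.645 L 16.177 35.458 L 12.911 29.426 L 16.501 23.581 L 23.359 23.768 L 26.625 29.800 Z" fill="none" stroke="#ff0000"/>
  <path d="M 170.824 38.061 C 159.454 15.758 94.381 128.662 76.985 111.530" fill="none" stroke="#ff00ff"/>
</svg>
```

Since the viewBox matches the mm dimensions, user units are millimetres directly. The only transform is the Y-flip y_m = 148.241 − y_svg.

Shape 1 is a rectangle drawn with `<path>`. Its stroke #ff0000 means score at S557, F1735. After flipping Y the toolpath is (83.513,95.825) → (100.790,95.825) → (100.790,72.405) → (83.513,72.405) → (83.513,95.825), returning to the start.

Shape 2 is a circle drawn with `<circle>`. Its stroke #ff0000 means score at S557, F1735. After flipping Y the toolpath is (118.043,115.862) → (116.725,119.043) → (113.544,120.361) → (110.363,119.043) → (109.045,115.862) → (110.363,112.681) → (113.544,111.363) → (116.725,112.681) → (118.043,115.862), returning to the start.

Shape 3 is a open polyline drawn with `<path>`. Its stroke #ff00ff means cut at S924, F868. After flipping Y the toolpath is (213.039,87.839) → (269.565,54.808) → (84.846,133.761) → (74.402,111.614) → (258.321,16.538) → (245.193,93.672).

Shape 4 is a regular polygon drawn with `<path>`. Its stroke #ff00ff means cut at S924, F868. After flipping Y the toolpath is (156.939,109.965) → (177.444,66.372) → (149.944,26.817) → (101.939,30.855) → (81.434,74.448) → (108.934,114.003) → (156.939,109.965), returning to the start.

Shape 5 is a regular polygon drawn with `<path>`. Its stroke #ff0000 means score at S557, F1735. After flipping Y the toolpath is (23.035,112.596) → (16.177,112.783) → (12.911,118.815) → (16.501,124.660) → (23.359,124.473) → (26.625,118.441) → (23.035,112.596), returning to the start.

Shape 6 is a cubic bezier drawn with `<path>`. Its stroke #ff00ff means cut at S924, F868. After flipping Y the toolpath is (170.824,110.180) → (153.811,105.700) → (126.164,75.385) → (97.387,44.099) → (76.985,36.711).

G21
G90
G00 X83.513 Y95.825
M4 S557
G01 X100.790 Y95.825 F1735
G01 X100.790 Y72.405
G01 X83.513 Y72.405
G01 X83.513 Y95.825
M5
G00 X118.043 Y115.862
M4 S557
G01 X116.725 Y119.043 F1735
G01 X113.544 Y120.361
G01 X110.363 Y119.043
G01 X109.045 Y115.862
G01 X110.363 Y112.681
G01 X113.544 Y111.363
G01 X116.725 Y112.681
G01 X118.043 Y115.862
M5
G00 X213.039 Y87.839
M4 S924
G01 X269.565 Y54.808 F868
G01 X84.846 Y133.761
G01 X74.402 Y111.614
G01 X258.321 Y16.538
G01 X245.193 Y93.672
M5
G00 X156.939 Y109.965
M4 S924
G01 X177.444 Y66.372 F868
G01 X149.944 Y26.817
G01 X101.939 Y30.855
G01 X81.434 Y74.448
G01 X108.934 Y114.003
G01 X156.939 Y109.965
M5
G00 X23.035 Y112.596
M4 S557
G01 X16.177 Y112.783 F1735
G01 X12.911 Y118.815
G01 X16.501 Y124.660
G01 X23.359 Y124.473
G01 X26.625 Y118.441
G01 X23.035 Y112.596
M5
G00 X170.824 Y110.180
M4 S924
G01 X153.811 Y105.700 F868
G01 X126.164 Y75.385
G01 X97.387 Y44.099
G01 X76.985 Y36.711
M5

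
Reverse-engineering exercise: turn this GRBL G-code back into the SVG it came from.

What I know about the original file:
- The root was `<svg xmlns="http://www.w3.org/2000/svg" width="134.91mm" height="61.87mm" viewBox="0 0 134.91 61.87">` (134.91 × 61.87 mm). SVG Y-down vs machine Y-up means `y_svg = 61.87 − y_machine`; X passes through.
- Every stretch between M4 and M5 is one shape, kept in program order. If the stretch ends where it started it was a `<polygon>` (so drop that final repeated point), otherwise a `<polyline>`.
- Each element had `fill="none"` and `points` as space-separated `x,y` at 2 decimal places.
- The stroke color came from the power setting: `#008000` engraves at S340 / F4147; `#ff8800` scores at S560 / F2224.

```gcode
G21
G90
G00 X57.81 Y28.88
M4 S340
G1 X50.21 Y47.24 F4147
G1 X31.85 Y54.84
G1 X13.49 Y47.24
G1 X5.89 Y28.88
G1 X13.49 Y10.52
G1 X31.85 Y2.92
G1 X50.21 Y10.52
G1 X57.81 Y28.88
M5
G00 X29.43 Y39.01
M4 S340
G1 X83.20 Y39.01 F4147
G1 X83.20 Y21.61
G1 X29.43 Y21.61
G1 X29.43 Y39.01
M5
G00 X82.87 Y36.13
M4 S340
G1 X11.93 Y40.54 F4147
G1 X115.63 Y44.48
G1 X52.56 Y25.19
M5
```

<svg xmlns="http://www.w3.org/2000/svg" width="134.91mm" height="61.87mm" viewBox="0 0 134.91 61.87">
  <polygon points="57.81,32.99 50.21,14.63 31.85,7.03 13.49,14.63 5.89,32.99 13.49,51.35 31.85,58.95 50.21,51.35" fill="none" stroke="#008000"/>
  <polygon points="29.43,22.86 83.20,22.86 83.20,40.26 29.43,40.26" fill="none" stroke="#008000"/>
  <polyline points="82.87,25.74 11.93,21.33 115.63,17.39 52.56,36.68" fill="none" stroke="#008000"/>
</svg>

Machine Y-up, SVG Y-down with viewBox height 61.87, so y_svg = 61.87 − y_machine; X carries over. Every run uses S340, so all elements get stroke `#008000` (engrave).

Run 1: The run returns to its start, so emit a `<polygon>` with points (Y-flipped): 57.81,32.99 50.21,14.63 31.85,7.03 13.49,14.63 5.89,32.99 13.49,51.35 31.85,58.95 50.21,51.35.

Run 2: The run returns to its start, so emit a `<polygon>` with points (Y-flipped): 29.43,22.86 83.20,22.86 83.20,40.26 29.43,40.26.

Run 3: The run is open, so emit a `<polyline>` with points (Y-flipped): 82.87,25.74 11.93,21.33 115.63,17.39 52.56,36.68.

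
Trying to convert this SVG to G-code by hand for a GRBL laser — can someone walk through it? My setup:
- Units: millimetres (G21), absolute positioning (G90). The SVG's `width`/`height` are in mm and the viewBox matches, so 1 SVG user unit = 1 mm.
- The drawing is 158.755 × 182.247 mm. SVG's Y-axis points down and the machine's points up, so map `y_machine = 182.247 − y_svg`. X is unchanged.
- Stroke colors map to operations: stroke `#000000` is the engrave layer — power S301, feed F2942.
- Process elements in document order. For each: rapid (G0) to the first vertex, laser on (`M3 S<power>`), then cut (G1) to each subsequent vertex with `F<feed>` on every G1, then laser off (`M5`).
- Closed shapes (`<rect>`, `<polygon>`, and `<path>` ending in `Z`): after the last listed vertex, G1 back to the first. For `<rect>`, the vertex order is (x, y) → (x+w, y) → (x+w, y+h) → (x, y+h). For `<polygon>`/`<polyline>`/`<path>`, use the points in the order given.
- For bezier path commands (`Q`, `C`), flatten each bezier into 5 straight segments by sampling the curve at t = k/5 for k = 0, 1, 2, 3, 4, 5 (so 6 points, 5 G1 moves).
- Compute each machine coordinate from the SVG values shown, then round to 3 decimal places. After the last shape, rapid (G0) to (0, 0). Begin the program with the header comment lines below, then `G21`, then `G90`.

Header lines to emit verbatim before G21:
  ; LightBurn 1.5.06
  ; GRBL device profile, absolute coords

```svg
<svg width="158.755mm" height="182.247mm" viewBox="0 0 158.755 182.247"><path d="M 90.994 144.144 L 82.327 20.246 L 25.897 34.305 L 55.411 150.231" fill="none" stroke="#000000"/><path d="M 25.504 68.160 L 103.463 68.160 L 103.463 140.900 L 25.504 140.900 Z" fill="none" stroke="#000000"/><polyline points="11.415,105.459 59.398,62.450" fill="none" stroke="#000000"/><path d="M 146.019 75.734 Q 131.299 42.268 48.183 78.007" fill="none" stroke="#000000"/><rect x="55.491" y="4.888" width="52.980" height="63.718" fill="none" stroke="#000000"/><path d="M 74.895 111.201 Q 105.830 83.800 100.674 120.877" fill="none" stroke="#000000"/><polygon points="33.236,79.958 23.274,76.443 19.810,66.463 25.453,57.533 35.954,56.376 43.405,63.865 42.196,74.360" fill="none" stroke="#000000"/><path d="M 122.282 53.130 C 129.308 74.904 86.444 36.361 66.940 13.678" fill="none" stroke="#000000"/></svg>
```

viewBox `0 0 158.755 182.247` with mm width/height → 1 unit = 1 mm. Flip: y_m = 182.247 − y_svg.

**Shape 1** — `<path>` open polyline, stroke `#000000` → engrave (S301, F2942). Machine vertices: (90.994,38.103) → (82.327,162.001) → (25.897,147.942) → (55.411,32.016). Open path.

**Shape 2** — `<path>` rectangle, stroke `#000000` → engrave (S301, F2942). Machine vertices: (25.504,114.087) → (103.463,114.087) → (103.463,41.347) → (25.504,41.347) → (25.504,114.087). Closed: final G1 returns to the first vertex.

**Shape 3** — `<polyline>` line segment, stroke `#000000` → engrave (S301, F2942). Machine vertices: (11.415,76.788) → (59.398,119.797). Open path.

**Shape 4** — `<path>` quadratic bezier, stroke `#000000` → engrave (S301, F2942). Control points (SVG): P0=(146.019,75.734), P1=(131.299,42.268), P2=(48.183,78.007); sampled at t=k/5. Machine vertices: (146.019,106.513) → (137.395,117.131) → (123.300,122.213) → (103.732,121.758) → (78.694,115.767) → (48.183,104.240). Open path.

**Shape 5** — `<rect>` rectangle, stroke `#000000` → engrave (S301, F2942). Machine vertices: (55.491,177.359) → (108.471,177.359) → (108.471,113.641) → (55.491,113.641) → (55.491,177.359). Closed: final G1 returns to the first vertex.

**Shape 6** — `<path>` quadratic bezier, stroke `#000000` → engrave (S301, F2942). Control points (SVG): P0=(74.895,111.201), P1=(105.830,83.800), P2=(100.674,120.877); sampled at t=k/5. Machine vertices: (74.895,71.046) → (85.825,79.427) → (93.868,82.650) → (99.024,80.715) → (101.293,73.622) → (100.674,61.370). Open path.

**Shape 7** — `<polygon>` regular polygon, stroke `#000000` → engrave (S301, F2942). Machine vertices: (33.236,102.289) → (23.274,105.804) → (19.810,115.784) → (25.453,124.714) → (35.954,125.871) → (43.405,118.382) → (42.196,107.887) → (33.236,102.289). Closed: final G1 returns to the first vertex.

**Shape 8** — `<path>` cubic bezier, stroke `#000000` → engrave (S301, F2942). Control points (SVG): P0=(122.282,53.130), P1=(129.308,74.904), P2=(86.444,36.361), P3=(66.940,13.678); sampled at t=k/5. Machine vertices: (122.282,129.117) → (121.097,122.681) → (111.454,127.065) → (96.870,138.612) → (80.860,153.665) → (66.940,168.569). Open path.

; LightBurn 1.5.06
; GRBL device profile, absolute coords
G21
G90
G0 X90.994 Y38.103
M3 S301
G1 X82.327 Y162.001 F2942
G1 X25.897 Y147.942 F2942
G1 X55.411 Y32.016 F2942
M5
G0 X25.504 Y114.087
M3 S301
G1 X103.463 Y114.087 F2942
G1 X103.463 Y41.347 F2942
G1 X25.504 Y41.347 F2942
G1 X25.504 Y114.087 F2942
M5
G0 X11.415 Y76.788
M3 S301
G1 X59.398 Y119.797 F2942
M5
G0 X146.019 Y106.513
M3 S301
G1 X137.395 Y117.131 F2942
G1 X123.300 Y122.213 F2942
G1 X103.732 Y121.758 F2942
G1 X78.694 Y115.767 F2942
G1 X48.183 Y104.240 F2942
M5
G0 X55.491 Y177.359
M3 S301
G1 X108.471 Y177.359 F2942
G1 X108.471 Y113.641 F2942
G1 X55.491 Y113.641 F2942
G1 X55.491 Y177.359 F2942
M5
G0 X74.895 Y71.046
M3 S301
G1 X85.825 Y79.427 F2942
G1 X93.868 Y82.650 F2942
G1 X99.024 Y80.715 F2942
G1 X101.293 Y73.622 F2942
G1 X100.674 Y61.370 F2942
M5
G0 X33.236 Y102.289
M3 S301
G1 X23.274 Y105.804 F2942
G1 X19.810 Y115.784 F2942
G1 X25.453 Y124.714 F2942
G1 X35.954 Y125.871 F2942
G1 X43.405 Y118.382 F2942
G1 X42.196 Y107.887 F2942
G1 X33.236 Y102.289 F2942
M5
G0 X122.282 Y129.117
M3 S301
G1 X121.097 Y122.681 F2942
G1 X111.454 Y127.065 F2942
G1 X96.870 Y138.612 F2942
G1 X80.860 Y153.665 F2942
G1 X66.940 Y168.569 F2942
M5
G0 X0.000 Y0.000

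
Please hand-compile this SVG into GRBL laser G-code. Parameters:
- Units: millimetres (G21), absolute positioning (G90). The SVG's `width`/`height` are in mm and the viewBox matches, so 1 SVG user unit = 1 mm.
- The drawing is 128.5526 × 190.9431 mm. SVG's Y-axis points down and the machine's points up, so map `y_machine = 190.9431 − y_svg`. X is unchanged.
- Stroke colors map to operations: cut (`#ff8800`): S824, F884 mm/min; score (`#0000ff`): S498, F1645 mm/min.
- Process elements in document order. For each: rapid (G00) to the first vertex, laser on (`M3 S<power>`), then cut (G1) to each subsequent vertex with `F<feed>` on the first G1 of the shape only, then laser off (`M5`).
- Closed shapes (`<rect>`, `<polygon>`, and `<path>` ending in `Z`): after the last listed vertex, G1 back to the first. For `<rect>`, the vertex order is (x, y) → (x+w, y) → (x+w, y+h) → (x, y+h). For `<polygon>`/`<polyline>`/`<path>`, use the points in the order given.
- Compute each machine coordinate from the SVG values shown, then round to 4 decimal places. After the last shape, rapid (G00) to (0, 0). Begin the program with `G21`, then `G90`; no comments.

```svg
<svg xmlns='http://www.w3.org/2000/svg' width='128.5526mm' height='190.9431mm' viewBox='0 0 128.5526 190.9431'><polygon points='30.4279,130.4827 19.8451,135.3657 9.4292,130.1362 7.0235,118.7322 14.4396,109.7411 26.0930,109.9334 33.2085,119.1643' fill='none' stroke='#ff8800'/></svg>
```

viewBox `0 0 128.5526 190.9431` with mm width/height → 1 unit = 1 mm. Flip: y_m = 190.9431 − y_svg.

**Shape 1** — `<polygon>` regular polygon, stroke `#ff8800` → cut (S824, F884). Machine vertices: (30.4279,60.4604) → (19.8451,55.5774) → (9.4292,60.8069) → (7.0235,72.2109) → (14.4396,81.2020) → (26.0930,81.0097) → (33.2085,71.7788) → (30.4279,60.4604). Closed: final G1 returns to the first vertex.

G21
G90
G00 X30.4279 Y60.4604
M3 S824
G1 X19.8451 Y55.5774 F884
G1 X9.4292 Y60.8069
G1 X7.0235 Y72.2109
G1 X14.4396 Y81.2020
G1 X26.0930 Y81.0097
G1 X33.2085 Y71.7788
G1 X30.4279 Y60.4604
M5
G00 X0.0000 Y0.0000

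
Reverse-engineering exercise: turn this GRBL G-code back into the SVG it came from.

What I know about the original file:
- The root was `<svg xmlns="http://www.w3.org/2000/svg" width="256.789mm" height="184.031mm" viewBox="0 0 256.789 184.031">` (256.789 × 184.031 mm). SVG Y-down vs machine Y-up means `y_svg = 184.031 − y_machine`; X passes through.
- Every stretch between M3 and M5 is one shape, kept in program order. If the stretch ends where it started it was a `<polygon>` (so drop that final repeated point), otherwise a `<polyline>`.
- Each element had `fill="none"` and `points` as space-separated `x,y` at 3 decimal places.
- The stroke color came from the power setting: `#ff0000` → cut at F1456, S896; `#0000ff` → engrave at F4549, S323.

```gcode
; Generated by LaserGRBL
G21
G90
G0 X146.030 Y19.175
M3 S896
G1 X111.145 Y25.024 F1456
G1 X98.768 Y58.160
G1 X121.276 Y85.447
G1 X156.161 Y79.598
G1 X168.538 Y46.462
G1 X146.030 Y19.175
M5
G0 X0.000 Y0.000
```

<svg xmlns="http://www.w3.org/2000/svg" width="256.789mm" height="184.031mm" viewBox="0 0 256.789 184.031">
  <polygon points="146.030,164.856 111.145,159.007 98.768,125.871 121.276,98.584 156.161,104.433 168.538,137.569" fill="none" stroke="#ff0000"/>
</svg>

Machine Y-up, SVG Y-down with viewBox height 184.031, so y_svg = 184.031 − y_machine; X carries over. Every run uses S896, so all elements get stroke `#ff0000` (cut).

Run 1: The run returns to its start, so emit a `<polygon>` with points (Y-flipped): 146.030,164.856 111.145,159.007 98.768,125.871 121.276,98.584 156.161,104.433 168.538,137.569.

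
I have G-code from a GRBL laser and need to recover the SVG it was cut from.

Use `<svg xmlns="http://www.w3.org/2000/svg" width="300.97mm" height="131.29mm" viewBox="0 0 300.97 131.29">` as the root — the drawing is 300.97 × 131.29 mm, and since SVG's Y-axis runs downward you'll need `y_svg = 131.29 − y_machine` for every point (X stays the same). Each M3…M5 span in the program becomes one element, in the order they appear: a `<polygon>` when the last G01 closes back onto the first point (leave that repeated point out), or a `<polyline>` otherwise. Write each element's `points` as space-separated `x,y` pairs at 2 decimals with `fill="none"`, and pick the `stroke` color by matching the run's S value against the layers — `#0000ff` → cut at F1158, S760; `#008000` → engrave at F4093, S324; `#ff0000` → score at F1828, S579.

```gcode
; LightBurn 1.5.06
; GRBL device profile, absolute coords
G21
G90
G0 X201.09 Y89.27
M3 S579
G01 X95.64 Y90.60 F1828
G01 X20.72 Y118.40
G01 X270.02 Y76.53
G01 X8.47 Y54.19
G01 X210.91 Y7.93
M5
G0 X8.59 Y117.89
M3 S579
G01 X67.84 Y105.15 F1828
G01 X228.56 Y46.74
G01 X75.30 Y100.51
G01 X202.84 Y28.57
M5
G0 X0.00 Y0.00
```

<svg xmlns="http://www.w3.org/2000/svg" width="300.97mm" height="131.29mm" viewBox="0 0 300.97 131.29">
  <polyline points="201.09,42.02 95.64,40.69 20.72,12.89 270.02,54.76 8.47,77.10 210.91,123.36" fill="none" stroke="#ff0000"/>
  <polyline points="8.59,13.40 67.84,26.14 228.56,84.55 75.30,30.78 202.84,102.72" fill="none" stroke="#ff0000"/>
</svg>

y_svg = 131.29 − y_m. Every run uses S579, so all elements get stroke `#ff0000` (score).

[1] open run; points: 201.09,42.02 95.64,40.69 20.72,12.89 270.02,54.76 8.47,77.10 210.91,123.36

[2] open run; points: 8.59,13.40 67.84,26.14 228.56,84.55 75.30,30.78 202.84,102.72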